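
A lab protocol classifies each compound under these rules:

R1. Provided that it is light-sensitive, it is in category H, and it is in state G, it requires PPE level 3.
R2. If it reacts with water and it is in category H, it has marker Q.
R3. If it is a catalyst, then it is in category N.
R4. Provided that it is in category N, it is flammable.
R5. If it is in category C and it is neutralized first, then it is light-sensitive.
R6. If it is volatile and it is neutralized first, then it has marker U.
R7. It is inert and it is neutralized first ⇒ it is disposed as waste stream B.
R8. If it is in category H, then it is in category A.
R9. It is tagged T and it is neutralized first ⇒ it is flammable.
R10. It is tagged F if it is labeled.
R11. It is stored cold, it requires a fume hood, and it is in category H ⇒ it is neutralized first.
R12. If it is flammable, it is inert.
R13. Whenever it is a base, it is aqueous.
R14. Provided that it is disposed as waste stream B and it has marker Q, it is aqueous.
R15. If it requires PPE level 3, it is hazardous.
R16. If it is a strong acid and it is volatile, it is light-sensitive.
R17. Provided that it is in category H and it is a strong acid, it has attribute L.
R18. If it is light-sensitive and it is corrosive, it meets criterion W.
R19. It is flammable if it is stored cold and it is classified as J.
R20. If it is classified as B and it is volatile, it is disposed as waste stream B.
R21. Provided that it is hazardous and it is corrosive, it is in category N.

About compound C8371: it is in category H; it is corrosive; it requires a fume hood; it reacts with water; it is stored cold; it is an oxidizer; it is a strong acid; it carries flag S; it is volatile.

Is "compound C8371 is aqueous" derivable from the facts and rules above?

Forward chaining from the given facts derives: has marker Q, is in category A, is neutralized first, is light-sensitive, has attribute L, meets criterion W, has marker U.
Rules concluding "it is aqueous": R13 needs "it is a base"; R14 needs "it is disposed as waste stream B" — none of these are established.

No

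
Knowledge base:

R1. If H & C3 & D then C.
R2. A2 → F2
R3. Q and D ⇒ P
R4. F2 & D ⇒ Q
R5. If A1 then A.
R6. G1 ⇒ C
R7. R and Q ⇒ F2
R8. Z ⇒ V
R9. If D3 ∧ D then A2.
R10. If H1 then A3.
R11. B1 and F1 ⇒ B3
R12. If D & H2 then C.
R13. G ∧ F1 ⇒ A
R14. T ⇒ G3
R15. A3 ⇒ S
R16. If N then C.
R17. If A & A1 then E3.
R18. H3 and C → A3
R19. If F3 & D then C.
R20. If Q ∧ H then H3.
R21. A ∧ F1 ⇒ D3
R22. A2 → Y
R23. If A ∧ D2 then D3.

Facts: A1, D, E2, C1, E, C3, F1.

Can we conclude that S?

No

Forward chaining from the given facts derives: A, E3, D3, A2, Y, F2, Q, P.
The only rule concluding S is R15, which needs A3; that is never established.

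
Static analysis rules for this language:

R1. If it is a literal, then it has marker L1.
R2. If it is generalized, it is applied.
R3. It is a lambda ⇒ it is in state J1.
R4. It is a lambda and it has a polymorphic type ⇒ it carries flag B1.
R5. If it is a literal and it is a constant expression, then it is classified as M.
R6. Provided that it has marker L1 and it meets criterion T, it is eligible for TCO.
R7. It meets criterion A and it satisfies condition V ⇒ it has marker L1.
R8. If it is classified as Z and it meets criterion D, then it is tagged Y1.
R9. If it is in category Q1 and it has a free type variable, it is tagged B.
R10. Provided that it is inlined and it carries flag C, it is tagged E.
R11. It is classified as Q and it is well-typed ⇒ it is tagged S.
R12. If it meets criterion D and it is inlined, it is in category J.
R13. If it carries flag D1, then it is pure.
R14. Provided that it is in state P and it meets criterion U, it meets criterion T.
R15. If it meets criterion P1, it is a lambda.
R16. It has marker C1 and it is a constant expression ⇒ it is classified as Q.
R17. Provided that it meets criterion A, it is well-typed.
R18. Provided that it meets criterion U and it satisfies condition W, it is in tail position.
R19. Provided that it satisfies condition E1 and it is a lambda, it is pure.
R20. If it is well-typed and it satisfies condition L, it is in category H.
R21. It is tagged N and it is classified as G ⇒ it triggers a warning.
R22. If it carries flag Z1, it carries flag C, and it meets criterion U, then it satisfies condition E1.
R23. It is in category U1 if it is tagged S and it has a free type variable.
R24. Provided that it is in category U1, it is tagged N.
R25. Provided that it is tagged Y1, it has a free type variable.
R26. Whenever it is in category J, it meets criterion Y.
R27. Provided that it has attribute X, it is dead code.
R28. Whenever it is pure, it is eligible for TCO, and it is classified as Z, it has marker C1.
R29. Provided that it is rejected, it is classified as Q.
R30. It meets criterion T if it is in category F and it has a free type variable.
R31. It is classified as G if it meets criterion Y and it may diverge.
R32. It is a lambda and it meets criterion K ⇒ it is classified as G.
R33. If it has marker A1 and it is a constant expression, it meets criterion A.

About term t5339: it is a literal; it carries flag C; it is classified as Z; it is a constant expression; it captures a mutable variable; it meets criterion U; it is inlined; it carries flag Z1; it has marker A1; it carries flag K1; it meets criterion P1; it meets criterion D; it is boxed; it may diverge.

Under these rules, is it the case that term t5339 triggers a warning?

No

Forward chaining from the given facts derives: has marker L1, is classified as M, is tagged Y1, is tagged E, is in category J, is a lambda, satisfies condition E1, has a free type variable, meets criterion Y, is classified as G, meets criterion A, is in state J1, is well-typed, is pure.
The only rule concluding "it triggers a warning" is R21, which needs "it is tagged N"; that is never established.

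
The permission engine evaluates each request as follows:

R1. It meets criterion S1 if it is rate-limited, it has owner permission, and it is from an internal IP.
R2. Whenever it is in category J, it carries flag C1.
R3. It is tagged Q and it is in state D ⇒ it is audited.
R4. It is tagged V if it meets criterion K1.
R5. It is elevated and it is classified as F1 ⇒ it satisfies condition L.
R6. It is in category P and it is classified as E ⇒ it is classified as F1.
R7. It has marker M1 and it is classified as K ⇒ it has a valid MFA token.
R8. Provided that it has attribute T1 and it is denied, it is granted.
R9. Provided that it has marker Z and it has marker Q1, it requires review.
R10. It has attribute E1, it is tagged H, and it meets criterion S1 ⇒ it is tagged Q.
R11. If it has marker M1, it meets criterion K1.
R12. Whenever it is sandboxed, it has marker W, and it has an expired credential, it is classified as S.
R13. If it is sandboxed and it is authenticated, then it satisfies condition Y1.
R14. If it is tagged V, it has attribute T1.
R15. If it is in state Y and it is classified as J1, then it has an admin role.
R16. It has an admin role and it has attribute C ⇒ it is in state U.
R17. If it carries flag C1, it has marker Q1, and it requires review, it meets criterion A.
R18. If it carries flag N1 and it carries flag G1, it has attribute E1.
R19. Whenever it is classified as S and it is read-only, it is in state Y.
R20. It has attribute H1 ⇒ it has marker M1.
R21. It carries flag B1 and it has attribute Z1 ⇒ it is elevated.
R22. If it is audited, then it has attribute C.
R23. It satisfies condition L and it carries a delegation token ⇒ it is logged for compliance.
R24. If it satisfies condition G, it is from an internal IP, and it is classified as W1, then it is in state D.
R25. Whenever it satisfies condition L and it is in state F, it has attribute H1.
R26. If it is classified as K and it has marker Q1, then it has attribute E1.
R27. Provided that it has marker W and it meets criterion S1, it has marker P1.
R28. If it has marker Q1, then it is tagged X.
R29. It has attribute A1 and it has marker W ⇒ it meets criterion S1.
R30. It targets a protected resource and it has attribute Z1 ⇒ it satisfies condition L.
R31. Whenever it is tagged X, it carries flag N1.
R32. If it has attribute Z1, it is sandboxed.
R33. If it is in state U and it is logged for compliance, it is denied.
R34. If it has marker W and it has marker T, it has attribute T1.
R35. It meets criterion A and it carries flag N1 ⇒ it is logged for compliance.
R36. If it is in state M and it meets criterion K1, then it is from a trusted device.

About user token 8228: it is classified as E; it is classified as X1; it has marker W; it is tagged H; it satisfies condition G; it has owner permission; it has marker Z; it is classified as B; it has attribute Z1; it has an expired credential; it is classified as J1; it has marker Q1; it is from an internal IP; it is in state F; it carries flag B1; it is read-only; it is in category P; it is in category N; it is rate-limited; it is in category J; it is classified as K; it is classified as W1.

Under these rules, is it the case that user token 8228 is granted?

By R1 (it is rate-limited, it has owner permission, it is from an internal IP): it meets criterion S1.
By R2 (it is in category J): it carries flag C1.
By R6 (it is in category P, it is classified as E): it is classified as F1.
By R9 (it has marker Z, it has marker Q1): it requires review.
By R17 (it carries flag C1, it has marker Q1, it requires review): it meets criterion A.
By R21 (it carries flag B1, it has attribute Z1): it is elevated.
By R24 (it satisfies condition G, it is from an internal IP, it is classified as W1): it is in state D.
By R26 (it is classified as K, it has marker Q1): it has attribute E1.
By R28 (it has marker Q1): it is tagged X.
By R31 (it is tagged X): it carries flag N1.
By R32 (it has attribute Z1): it is sandboxed.
By R35 (it meets criterion A, it carries flag N1): it is logged for compliance.
By R5 (it is elevated, it is classified as F1): it satisfies condition L.
By R10 (it has attribute E1, it is tagged H, it meets criterion S1): it is tagged Q.
By R12 (it is sandboxed, it has marker W, it has an expired credential): it is classified as S.
By R19 (it is classified as S, it is read-only): it is in state Y.
By R25 (it satisfies condition L, it is in state F): it has attribute H1.
By R3 (it is tagged Q, it is in state D): it is audited.
By R15 (it is in state Y, it is classified as J1): it has an admin role.
By R20 (it has attribute H1): it has marker M1.
By R22 (it is audited): it has attribute C.
By R11 (it has marker M1): it meets criterion K1.
By R16 (it has an admin role, it has attribute C): it is in state U.
By R33 (it is in state U, it is logged for compliance): it is denied.
By R4 (it meets criterion K1): it is tagged V.
By R14 (it is tagged V): it has attribute T1.
By R8 (it has attribute T1, it is denied): it is granted.

Yes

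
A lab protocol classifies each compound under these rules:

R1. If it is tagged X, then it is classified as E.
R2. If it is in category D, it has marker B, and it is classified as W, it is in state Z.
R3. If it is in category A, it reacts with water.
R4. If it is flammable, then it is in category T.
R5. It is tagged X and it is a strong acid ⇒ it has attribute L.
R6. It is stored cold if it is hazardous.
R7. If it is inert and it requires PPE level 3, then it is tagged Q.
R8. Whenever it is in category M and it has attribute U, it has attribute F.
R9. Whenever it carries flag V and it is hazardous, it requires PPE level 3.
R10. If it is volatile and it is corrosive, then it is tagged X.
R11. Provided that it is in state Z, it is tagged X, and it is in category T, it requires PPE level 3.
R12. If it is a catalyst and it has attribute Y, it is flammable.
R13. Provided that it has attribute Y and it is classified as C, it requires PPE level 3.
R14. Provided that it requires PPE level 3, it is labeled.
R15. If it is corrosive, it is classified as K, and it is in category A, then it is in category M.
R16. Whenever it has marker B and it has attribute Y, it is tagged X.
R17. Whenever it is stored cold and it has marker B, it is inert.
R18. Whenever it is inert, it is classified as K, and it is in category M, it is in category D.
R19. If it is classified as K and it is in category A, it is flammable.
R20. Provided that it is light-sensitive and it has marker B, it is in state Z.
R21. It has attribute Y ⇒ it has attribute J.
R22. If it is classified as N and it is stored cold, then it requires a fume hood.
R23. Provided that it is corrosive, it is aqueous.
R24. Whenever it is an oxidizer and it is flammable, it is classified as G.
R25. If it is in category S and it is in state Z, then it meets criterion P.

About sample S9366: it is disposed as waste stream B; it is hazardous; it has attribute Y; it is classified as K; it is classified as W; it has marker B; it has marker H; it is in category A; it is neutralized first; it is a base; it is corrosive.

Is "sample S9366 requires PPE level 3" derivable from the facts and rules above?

By R6 (it is hazardous): it is stored cold.
By R15 (it is corrosive, it is classified as K, it is in category A): it is in category M.
By R16 (it has marker B, it has attribute Y): it is tagged X.
By R17 (it is stored cold, it has marker B): it is inert.
By R18 (it is inert, it is classified as K, it is in category M): it is in category D.
By R19 (it is classified as K, it is in category A): it is flammable.
By R2 (it is in category D, it has marker B, it is classified as W): it is in state Z.
By R4 (it is flammable): it is in category T.
By R11 (it is in state Z, it is tagged X, it is in category T): it requires PPE level 3.

Yes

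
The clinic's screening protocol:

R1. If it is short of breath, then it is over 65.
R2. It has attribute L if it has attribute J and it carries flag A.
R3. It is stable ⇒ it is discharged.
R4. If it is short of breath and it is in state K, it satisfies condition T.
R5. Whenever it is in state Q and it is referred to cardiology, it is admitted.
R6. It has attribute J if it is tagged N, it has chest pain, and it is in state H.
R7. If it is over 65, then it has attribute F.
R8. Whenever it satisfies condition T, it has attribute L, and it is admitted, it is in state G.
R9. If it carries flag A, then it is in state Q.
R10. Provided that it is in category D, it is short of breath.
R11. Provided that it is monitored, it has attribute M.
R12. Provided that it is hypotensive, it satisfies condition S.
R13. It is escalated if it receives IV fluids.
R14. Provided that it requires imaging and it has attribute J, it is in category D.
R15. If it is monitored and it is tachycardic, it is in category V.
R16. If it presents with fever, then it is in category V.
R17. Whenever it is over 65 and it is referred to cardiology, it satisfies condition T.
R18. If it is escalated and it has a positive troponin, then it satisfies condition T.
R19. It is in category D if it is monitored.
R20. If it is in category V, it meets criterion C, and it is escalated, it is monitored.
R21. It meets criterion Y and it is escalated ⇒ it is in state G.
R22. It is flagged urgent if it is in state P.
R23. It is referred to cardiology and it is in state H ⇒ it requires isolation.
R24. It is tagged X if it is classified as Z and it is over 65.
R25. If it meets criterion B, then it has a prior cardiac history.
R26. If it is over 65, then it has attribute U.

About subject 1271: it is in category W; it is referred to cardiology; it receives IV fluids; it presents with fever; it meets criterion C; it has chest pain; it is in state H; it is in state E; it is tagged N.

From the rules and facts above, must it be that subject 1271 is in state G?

Forward chaining from the given facts derives: has attribute J, is escalated, is in category V, is monitored, requires isolation, has attribute M, is in category D, is short of breath, is over 65, has attribute F, satisfies condition T, has attribute U.
Rules concluding "it is in state G": R8 needs "it has attribute L"; R21 needs "it meets criterion Y" — none of these are established.

No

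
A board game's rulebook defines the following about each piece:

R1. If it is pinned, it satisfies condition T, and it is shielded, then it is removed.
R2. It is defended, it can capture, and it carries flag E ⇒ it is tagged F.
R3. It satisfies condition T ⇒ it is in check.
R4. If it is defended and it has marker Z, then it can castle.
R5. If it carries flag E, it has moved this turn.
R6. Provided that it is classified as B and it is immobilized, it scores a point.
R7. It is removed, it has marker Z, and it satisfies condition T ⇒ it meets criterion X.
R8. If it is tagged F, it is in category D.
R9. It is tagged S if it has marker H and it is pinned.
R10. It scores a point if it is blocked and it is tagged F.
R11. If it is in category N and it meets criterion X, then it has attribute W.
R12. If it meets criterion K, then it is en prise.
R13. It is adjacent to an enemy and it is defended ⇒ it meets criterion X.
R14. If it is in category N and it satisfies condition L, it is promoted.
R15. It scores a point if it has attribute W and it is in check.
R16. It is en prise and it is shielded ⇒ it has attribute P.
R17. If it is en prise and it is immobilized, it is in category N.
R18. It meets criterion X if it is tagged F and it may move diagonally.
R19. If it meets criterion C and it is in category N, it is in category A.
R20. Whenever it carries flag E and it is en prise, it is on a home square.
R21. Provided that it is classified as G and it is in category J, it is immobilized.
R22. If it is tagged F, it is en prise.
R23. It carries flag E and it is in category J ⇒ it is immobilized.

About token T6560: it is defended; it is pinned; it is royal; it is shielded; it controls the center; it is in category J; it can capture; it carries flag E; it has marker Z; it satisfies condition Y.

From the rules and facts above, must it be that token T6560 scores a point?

No

Forward chaining from the given facts derives: is tagged F, can castle, has moved this turn, is in category D, is en prise, is immobilized, has attribute P, is in category N, is on a home square.
Rules concluding "it scores a point": R6 needs "it is classified as B"; R10 needs "it is blocked"; R15 needs "it has attribute W" — none of these are established.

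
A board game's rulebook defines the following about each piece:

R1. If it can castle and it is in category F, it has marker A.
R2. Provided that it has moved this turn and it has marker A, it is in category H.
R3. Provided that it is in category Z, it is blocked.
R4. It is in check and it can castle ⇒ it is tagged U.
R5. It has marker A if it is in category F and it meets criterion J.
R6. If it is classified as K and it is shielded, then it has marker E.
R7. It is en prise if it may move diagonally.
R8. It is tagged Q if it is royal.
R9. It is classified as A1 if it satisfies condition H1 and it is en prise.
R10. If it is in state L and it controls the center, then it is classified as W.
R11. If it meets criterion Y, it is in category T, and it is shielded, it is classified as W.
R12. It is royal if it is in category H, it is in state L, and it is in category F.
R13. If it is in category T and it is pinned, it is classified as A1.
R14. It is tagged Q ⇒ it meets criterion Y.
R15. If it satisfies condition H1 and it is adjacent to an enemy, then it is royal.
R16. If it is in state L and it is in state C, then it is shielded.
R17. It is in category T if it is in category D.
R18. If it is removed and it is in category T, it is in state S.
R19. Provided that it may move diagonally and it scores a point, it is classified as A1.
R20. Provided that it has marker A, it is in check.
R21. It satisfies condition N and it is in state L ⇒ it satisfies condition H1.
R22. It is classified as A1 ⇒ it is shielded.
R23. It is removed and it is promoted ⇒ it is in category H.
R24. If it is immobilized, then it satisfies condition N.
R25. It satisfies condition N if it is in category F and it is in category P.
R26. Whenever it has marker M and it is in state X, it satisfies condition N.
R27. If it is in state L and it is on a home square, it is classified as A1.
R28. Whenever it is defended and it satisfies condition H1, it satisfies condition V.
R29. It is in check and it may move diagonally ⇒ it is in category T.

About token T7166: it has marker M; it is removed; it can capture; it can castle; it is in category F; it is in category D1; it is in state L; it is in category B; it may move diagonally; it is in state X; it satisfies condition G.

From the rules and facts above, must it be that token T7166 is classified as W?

Forward chaining from the given facts derives: has marker A, is en prise, is in check, satisfies condition N, is in category T, is tagged U, is in state S, satisfies condition H1, is classified as A1, is shielded.
Rules concluding "it is classified as W": R10 needs "it controls the center"; R11 needs "it meets criterion Y" — none of these are established.

No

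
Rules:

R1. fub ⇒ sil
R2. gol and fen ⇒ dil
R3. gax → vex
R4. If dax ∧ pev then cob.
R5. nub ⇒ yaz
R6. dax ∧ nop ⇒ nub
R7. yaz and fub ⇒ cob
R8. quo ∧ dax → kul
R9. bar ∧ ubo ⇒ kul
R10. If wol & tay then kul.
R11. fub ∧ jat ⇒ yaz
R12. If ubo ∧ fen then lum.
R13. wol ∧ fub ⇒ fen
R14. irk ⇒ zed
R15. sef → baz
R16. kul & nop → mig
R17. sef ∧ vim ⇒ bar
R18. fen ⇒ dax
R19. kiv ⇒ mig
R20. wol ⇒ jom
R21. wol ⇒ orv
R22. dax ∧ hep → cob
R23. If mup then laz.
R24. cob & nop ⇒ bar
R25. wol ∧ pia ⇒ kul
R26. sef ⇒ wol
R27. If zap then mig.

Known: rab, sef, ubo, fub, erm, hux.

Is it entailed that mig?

Forward chaining from the given facts derives: sil, baz, wol, fen, dax, jom, orv, lum.
Rules concluding mig: R16 needs kul; R19 needs kiv; R27 needs zap — none of these are established.

No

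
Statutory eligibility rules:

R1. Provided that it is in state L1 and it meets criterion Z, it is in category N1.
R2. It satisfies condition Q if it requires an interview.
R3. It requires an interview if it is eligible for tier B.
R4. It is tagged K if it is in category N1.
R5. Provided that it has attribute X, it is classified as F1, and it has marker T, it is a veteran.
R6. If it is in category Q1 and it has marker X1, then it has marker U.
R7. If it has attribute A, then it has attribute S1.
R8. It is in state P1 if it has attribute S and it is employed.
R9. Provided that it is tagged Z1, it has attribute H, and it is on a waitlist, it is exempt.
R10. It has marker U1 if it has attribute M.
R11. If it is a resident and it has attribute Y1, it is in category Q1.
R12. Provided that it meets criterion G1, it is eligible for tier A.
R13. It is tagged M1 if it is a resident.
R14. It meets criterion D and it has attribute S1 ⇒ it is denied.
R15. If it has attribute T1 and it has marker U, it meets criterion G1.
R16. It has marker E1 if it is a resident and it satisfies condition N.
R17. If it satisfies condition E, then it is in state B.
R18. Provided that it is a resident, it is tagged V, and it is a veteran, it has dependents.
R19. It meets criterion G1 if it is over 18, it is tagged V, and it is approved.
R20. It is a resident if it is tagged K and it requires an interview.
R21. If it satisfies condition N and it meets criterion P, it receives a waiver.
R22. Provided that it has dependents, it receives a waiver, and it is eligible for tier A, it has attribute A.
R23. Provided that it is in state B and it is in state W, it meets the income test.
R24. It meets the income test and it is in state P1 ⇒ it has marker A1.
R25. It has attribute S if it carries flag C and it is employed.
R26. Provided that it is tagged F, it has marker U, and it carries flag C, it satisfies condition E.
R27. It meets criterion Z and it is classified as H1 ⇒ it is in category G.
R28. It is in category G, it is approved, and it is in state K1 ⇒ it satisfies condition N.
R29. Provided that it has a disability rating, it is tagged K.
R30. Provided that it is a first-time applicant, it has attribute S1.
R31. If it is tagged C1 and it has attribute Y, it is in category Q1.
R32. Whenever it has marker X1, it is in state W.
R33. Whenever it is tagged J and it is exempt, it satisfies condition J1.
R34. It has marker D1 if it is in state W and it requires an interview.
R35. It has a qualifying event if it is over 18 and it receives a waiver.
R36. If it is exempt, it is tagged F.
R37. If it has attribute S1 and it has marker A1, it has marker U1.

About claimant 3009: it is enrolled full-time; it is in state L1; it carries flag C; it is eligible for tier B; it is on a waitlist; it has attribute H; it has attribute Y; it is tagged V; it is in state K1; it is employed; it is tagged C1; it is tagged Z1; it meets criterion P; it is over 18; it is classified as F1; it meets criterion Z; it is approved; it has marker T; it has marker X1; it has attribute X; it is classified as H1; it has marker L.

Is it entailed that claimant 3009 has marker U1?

By R1 (it is in state L1, it meets criterion Z): it is in category N1.
By R3 (it is eligible for tier B): it requires an interview.
By R4 (it is in category N1): it is tagged K.
By R5 (it has attribute X, it is classified as F1, it has marker T): it is a veteran.
By R9 (it is tagged Z1, it has attribute H, it is on a waitlist): it is exempt.
By R19 (it is over 18, it is tagged V, it is approved): it meets criterion G1.
By R20 (it is tagged K, it requires an interview): it is a resident.
By R25 (it carries flag C, it is employed): it has attribute S.
By R27 (it meets criterion Z, it is classified as H1): it is in category G.
By R28 (it is in category G, it is approved, it is in state K1): it satisfies condition N.
By R31 (it is tagged C1, it has attribute Y): it is in category Q1.
By R32 (it has marker X1): it is in state W.
By R36 (it is exempt): it is tagged F.
By R6 (it is in category Q1, it has marker X1): it has marker U.
By R8 (it has attribute S, it is employed): it is in state P1.
By R12 (it meets criterion G1): it is eligible for tier A.
By R18 (it is a resident, it is tagged V, it is a veteran): it has dependents.
By R21 (it satisfies condition N, it meets criterion P): it receives a waiver.
By R22 (it has dependents, it receives a waiver, it is eligible for tier A): it has attribute A.
By R26 (it is tagged F, it has marker U, it carries flag C): it satisfies condition E.
By R7 (it has attribute A): it has attribute S1.
By R17 (it satisfies condition E): it is in state B.
By R23 (it is in state B, it is in state W): it meets the income test.
By R24 (it meets the income test, it is in state P1): it has marker A1.
By R37 (it has attribute S1, it has marker A1): it has marker U1.

Yes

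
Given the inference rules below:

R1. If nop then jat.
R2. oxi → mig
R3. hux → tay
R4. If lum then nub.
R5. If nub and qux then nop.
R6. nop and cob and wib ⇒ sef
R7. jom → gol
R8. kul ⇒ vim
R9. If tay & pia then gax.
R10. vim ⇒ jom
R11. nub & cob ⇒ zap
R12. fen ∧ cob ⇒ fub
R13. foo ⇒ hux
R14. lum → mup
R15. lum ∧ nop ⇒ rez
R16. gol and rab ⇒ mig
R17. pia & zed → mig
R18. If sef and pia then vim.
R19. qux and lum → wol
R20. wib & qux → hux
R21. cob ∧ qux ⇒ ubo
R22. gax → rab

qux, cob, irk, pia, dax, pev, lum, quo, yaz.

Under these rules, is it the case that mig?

No

Forward chaining from the given facts derives: nub, nop, zap, mup, rez, wol, ubo, jat.
Rules concluding mig: R2 needs oxi; R16 needs gol; R17 needs zed — none of these are established.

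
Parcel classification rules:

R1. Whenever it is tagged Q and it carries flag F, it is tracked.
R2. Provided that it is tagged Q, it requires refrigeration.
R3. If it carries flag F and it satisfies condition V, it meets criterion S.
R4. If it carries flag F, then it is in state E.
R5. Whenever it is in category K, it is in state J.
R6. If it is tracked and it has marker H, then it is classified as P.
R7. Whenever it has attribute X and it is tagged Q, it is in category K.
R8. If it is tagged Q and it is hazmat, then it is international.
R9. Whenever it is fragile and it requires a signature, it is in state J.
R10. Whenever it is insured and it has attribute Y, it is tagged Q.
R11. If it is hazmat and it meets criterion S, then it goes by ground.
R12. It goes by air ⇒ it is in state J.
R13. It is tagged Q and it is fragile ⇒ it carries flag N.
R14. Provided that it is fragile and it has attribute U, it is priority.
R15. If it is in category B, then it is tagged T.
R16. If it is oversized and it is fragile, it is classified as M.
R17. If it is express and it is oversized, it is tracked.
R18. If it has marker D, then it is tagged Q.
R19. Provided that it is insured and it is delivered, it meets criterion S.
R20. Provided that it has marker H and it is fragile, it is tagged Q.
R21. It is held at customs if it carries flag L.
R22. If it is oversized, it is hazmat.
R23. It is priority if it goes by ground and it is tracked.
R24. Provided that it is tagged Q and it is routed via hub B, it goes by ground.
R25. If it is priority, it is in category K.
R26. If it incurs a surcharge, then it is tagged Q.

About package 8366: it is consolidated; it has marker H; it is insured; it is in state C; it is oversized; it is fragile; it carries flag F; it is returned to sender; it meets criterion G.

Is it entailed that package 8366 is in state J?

Forward chaining from the given facts derives: is in state E, is classified as M, is tagged Q, is hazmat, is tracked, requires refrigeration, is classified as P, is international, carries flag N.
Rules concluding "it is in state J": R5 needs "it is in category K"; R9 needs "it requires a signature"; R12 needs "it goes by air" — none of these are established.

No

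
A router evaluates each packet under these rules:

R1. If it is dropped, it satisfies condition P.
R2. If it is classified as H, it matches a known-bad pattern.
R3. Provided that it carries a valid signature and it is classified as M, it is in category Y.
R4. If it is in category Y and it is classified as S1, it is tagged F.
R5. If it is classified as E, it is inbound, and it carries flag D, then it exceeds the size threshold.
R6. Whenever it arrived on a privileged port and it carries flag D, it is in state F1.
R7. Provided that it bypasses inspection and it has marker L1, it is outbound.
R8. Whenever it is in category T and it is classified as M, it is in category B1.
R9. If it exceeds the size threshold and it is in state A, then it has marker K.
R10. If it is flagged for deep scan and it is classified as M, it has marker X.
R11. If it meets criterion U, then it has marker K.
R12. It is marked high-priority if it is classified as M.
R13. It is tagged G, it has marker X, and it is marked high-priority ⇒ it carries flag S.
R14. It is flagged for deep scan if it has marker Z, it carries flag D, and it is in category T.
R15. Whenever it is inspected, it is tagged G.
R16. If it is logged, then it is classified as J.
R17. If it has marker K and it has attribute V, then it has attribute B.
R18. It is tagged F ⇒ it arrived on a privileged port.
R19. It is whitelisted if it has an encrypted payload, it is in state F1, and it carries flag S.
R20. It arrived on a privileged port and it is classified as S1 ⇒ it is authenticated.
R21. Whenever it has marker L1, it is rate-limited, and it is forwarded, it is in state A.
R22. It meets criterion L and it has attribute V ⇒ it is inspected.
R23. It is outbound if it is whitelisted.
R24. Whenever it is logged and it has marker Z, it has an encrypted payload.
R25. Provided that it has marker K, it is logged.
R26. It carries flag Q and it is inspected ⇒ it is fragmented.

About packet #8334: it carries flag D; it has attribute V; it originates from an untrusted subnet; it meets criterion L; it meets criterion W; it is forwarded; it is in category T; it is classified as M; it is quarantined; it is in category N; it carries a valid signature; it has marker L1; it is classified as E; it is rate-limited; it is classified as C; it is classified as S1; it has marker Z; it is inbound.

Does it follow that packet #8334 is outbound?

Yes

By R3 (it carries a valid signature, it is classified as M): it is in category Y.
By R4 (it is in category Y, it is classified as S1): it is tagged F.
By R5 (it is classified as E, it is inbound, it carries flag D): it exceeds the size threshold.
By R12 (it is classified as M): it is marked high-priority.
By R14 (it has marker Z, it carries flag D, it is in category T): it is flagged for deep scan.
By R18 (it is tagged F): it arrived on a privileged port.
By R21 (it has marker L1, it is rate-limited, it is forwarded): it is in state A.
By R22 (it meets criterion L, it has attribute V): it is inspected.
By R6 (it arrived on a privileged port, it carries flag D): it is in state F1.
By R9 (it exceeds the size threshold, it is in state A): it has marker K.
By R10 (it is flagged for deep scan, it is classified as M): it has marker X.
By R15 (it is inspected): it is tagged G.
By R25 (it has marker K): it is logged.
By R13 (it is tagged G, it has marker X, it is marked high-priority): it carries flag S.
By R24 (it is logged, it has marker Z): it has an encrypted payload.
By R19 (it has an encrypted payload, it is in state F1, it carries flag S): it is whitelisted.
By R23 (it is whitelisted): it is outbound.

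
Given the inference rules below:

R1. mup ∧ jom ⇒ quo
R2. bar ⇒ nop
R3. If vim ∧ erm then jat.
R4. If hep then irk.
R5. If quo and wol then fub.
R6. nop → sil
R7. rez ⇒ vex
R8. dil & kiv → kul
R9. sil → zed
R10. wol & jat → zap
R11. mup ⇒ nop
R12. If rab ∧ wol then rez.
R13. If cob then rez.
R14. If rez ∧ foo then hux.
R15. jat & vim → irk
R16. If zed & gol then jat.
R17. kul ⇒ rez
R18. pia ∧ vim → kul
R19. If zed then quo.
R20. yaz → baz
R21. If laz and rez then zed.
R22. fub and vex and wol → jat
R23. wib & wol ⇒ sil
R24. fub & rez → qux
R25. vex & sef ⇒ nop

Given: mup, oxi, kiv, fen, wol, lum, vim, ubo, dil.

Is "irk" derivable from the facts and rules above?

Yes

kul  (by R8: dil, kiv)
nop  (by R11: mup)
rez  (by R17: kul)
sil  (by R6: nop)
vex  (by R7: rez)
zed  (by R9: sil)
quo  (by R19: zed)
fub  (by R5: quo, wol)
jat  (by R22: fub, vex, wol)
irk  (by R15: jat, vim)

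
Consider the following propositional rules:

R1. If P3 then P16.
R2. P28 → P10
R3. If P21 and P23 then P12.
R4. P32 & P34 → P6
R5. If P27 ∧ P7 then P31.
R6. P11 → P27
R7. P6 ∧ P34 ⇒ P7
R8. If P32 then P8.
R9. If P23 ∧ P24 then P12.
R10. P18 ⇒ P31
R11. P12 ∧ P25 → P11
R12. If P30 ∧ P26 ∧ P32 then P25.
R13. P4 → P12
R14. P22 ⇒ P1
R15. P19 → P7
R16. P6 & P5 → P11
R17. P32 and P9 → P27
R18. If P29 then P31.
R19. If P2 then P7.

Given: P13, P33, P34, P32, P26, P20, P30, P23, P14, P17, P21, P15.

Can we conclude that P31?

Yes

P12  (by R3: P21, P23)
P6  (by R4: P32, P34)
P7  (by R7: P6, P34)
P25  (by R12: P30, P26, P32)
P11  (by R11: P12, P25)
P27  (by R6: P11)
P31  (by R5: P27, P7)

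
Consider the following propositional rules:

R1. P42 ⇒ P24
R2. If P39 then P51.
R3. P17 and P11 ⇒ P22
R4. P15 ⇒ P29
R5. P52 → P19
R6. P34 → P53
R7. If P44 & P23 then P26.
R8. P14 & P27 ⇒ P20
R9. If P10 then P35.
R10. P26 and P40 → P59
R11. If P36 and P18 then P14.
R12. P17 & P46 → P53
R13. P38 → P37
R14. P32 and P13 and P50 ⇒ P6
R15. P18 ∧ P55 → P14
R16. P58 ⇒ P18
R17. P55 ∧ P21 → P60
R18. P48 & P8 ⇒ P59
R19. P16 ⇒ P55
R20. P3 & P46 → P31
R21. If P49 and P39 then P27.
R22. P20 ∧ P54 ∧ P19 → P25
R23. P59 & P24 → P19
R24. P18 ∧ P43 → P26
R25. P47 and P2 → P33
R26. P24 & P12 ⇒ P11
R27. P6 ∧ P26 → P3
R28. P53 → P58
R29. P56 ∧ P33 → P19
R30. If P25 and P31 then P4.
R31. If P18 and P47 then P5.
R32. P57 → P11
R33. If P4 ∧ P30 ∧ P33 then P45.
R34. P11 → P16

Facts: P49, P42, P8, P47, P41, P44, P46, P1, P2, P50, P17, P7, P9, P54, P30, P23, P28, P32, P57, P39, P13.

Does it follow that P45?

Forward chaining from the given facts derives: P24, P51, P26, P53, P6, P27, P33, P3, P58, P11, P16, P22, P18, P55, P31, P5, P14, P20.
The only rule concluding P45 is R33, which needs P4; that is never established.

No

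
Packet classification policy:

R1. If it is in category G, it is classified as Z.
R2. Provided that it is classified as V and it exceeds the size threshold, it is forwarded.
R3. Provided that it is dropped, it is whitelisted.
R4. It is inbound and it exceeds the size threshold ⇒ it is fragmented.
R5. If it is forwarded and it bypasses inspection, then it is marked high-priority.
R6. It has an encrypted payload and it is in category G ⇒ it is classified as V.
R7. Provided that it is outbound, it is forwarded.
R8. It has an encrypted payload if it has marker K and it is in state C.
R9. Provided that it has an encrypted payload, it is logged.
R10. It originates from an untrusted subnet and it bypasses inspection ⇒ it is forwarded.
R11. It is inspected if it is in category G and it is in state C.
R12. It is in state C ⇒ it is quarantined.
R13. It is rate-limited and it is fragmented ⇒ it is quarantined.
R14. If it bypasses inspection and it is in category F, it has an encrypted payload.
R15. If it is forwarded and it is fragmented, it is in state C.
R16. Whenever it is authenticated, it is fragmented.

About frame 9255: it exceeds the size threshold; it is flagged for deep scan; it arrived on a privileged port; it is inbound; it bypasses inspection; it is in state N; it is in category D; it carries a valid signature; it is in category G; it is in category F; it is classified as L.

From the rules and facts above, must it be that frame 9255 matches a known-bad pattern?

No

Forward chaining from the given facts derives: is classified as Z, is fragmented, has an encrypted payload, is classified as V, is logged, is forwarded, is marked high-priority, is in state C, is inspected, is quarantined.
No rule has "it matches a known-bad pattern" as its conclusion, and it is not among the given facts.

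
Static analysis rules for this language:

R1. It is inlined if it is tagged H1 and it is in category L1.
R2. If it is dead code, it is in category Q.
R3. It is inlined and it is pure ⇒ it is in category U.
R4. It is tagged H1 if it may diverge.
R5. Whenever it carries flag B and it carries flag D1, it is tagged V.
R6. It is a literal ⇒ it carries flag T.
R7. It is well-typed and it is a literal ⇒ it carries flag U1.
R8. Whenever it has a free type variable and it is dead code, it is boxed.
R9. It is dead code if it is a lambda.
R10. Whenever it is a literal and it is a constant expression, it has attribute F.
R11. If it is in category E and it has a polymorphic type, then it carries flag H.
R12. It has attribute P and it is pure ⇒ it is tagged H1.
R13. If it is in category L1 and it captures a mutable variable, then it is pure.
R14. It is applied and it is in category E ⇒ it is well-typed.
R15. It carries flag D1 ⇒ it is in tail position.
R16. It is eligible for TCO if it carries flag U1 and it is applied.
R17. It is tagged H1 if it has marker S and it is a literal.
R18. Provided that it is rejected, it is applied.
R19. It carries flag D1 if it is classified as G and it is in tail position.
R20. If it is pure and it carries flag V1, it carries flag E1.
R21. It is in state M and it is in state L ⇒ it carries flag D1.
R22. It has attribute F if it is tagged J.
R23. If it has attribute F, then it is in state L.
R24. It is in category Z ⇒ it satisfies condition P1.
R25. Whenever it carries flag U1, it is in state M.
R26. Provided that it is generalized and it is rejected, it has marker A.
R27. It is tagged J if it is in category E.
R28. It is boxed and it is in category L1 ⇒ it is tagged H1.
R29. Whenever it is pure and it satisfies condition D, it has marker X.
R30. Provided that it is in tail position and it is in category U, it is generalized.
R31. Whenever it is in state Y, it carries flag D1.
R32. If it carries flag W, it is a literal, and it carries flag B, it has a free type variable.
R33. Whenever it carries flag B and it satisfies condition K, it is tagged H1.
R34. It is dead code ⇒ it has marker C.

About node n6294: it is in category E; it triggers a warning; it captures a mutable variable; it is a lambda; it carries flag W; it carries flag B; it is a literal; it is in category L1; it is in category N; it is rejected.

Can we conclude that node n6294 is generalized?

By R9 (it is a lambda): it is dead code.
By R13 (it is in category L1, it captures a mutable variable): it is pure.
By R18 (it is rejected): it is applied.
By R27 (it is in category E): it is tagged J.
By R32 (it carries flag W, it is a literal, it carries flag B): it has a free type variable.
By R8 (it has a free type variable, it is dead code): it is boxed.
By R14 (it is applied, it is in category E): it is well-typed.
By R22 (it is tagged J): it has attribute F.
By R23 (it has attribute F): it is in state L.
By R28 (it is boxed, it is in category L1): it is tagged H1.
By R1 (it is tagged H1, it is in category L1): it is inlined.
By R3 (it is inlined, it is pure): it is in category U.
By R7 (it is well-typed, it is a literal): it carries flag U1.
By R25 (it carries flag U1): it is in state M.
By R21 (it is in state M, it is in state L): it carries flag D1.
By R15 (it carries flag D1): it is in tail position.
By R30 (it is in tail position, it is in category U): it is generalized.

Yes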